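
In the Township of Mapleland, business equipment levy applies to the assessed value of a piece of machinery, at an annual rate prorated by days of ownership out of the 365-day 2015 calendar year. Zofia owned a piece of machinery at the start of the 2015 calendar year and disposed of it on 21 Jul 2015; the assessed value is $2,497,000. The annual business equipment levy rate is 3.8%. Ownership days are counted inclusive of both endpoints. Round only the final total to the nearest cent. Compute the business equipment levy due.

$52,512.25

Days held (1 Jan – 21 Jul 2015): 202 out of 365
Tax = $2,497,000 × 3.8% × 202/365 = $52,512.2521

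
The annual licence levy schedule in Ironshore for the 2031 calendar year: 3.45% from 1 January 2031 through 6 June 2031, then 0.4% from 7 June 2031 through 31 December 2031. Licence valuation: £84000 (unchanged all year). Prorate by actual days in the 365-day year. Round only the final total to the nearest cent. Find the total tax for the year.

1 January – 6 June 2031: 157 days at 3.45% → £84000 × 3.45% × 157/365 = £1246.5370
7 June – 31 December 2031: 208 days at 0.4% → £84000 × 0.4% × 208/365 = £191.4740
Total = £1438.0110

£1438.01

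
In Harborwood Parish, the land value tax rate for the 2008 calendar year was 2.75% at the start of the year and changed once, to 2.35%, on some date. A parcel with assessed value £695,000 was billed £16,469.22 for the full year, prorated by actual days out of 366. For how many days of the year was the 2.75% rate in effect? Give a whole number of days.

18 days

Let d = days at the first rate; then 366 − d days at the second rate.
£695,000 × [2.75%·d + 2.35%·(366−d)] / 366 = £16,469.22
Solving gives d = 18, so the new rate took effect on January 19, 2008.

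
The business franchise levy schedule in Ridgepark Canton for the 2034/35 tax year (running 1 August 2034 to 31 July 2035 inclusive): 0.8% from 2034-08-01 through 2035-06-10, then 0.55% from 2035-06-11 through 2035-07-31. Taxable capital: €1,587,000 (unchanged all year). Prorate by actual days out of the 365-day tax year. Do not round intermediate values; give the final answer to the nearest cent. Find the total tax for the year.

2034-08-01 to 2035-06-10: 314 days at 0.8% → €1,587,000 × 0.8% × 314/365 = €10,922.0384
2035-06-11 to 2035-07-31: 51 days at 0.55% → €1,587,000 × 0.55% × 51/365 = €1,219.5986
Total = €12,141.6370

€12,141.64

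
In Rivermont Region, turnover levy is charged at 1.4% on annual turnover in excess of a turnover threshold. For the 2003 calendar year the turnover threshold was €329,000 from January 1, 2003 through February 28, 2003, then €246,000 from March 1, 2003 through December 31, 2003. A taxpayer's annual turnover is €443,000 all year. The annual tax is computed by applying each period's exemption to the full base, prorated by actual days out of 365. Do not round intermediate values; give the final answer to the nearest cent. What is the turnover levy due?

€2,570.17

January 1 – February 28, 2003: 59 days, exemption €329,000 → (€443,000 − €329,000) × 1.4% × 59/365 = €257.9836
March 1 – December 31, 2003: 306 days, exemption €246,000 → (€443,000 − €246,000) × 1.4% × 306/365 = €2,312.1863
Total = €2,570.1699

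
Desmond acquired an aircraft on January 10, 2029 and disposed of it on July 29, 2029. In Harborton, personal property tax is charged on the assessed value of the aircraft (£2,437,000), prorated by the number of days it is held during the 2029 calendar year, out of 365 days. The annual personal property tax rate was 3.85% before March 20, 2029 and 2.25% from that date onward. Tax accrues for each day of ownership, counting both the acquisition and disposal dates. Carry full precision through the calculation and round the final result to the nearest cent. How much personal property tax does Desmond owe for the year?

January 10 – March 19, 2029: 69 days at 3.85% → £2,437,000 × 3.85% × 69/365 = £17,736.6863
March 20 – July 29, 2029: 132 days at 2.25% → £2,437,000 × 2.25% × 132/365 = £19,829.8356
Total = £37,566.5219

£37,566.52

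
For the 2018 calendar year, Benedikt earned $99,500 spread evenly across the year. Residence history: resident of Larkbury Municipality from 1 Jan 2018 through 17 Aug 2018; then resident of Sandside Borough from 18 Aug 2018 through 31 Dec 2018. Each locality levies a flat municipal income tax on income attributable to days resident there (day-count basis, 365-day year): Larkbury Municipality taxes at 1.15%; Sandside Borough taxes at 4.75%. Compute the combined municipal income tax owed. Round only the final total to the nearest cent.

$2,478.91

Larkbury Municipality, 1 Jan – 17 Aug 2018: 229 days → $99,500 × 1.15% × 229/365 = $717.8993
Sandside Borough, 18 Aug – 31 Dec 2018: 136 days → $99,500 × 4.75% × 136/365 = $1,761.0137
Total = $2,478.9130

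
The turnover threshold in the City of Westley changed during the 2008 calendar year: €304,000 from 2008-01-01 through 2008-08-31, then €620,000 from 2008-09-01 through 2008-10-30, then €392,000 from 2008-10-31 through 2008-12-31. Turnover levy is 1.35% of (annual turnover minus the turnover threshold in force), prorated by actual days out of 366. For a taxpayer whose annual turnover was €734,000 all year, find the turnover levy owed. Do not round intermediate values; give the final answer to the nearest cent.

€4,904.41

2008-01-01 to 2008-08-31: 244 days, exemption €304,000 → (€734,000 − €304,000) × 1.35% × 244/366 = €3,870.0000
2008-09-01 to 2008-10-30: 60 days, exemption €620,000 → (€734,000 − €620,000) × 1.35% × 60/366 = €252.2951
2008-10-31 to 2008-12-31: 62 days, exemption €392,000 → (€734,000 − €392,000) × 1.35% × 62/366 = €782.1148
Total = €4,904.4098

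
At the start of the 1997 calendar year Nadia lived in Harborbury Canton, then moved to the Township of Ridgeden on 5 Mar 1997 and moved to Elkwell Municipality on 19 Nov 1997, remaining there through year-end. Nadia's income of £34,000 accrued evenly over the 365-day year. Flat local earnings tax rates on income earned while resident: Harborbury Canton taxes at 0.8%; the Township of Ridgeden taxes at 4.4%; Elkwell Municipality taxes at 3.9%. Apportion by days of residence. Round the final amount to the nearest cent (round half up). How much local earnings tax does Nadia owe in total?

Harborbury Canton, 1 Jan – 4 Mar 1997: 63 days → £34,000 × 0.8% × 63/365 = £46.9479
The Township of Ridgeden, 5 Mar – 18 Nov 1997: 259 days → £34,000 × 4.4% × 259/365 = £1,061.5452
Elkwell Municipality, 19 Nov – 31 Dec 1997: 43 days → £34,000 × 3.9% × 43/365 = £156.2137
Total = £1,264.7068

£1,264.71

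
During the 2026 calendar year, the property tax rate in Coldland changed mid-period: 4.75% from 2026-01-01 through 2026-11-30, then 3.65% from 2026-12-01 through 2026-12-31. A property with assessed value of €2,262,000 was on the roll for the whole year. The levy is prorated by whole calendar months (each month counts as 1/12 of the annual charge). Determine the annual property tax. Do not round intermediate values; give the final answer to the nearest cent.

€105,371.50

2026-01-01 to 2026-11-30: 11 months at 4.75% → €2,262,000 × 4.75% × 11/12 = €98,491.2500
2026-12-01 to 2026-12-31: 1 month at 3.65% → €2,262,000 × 3.65% × 1/12 = €6,880.2500
Total = €105,371.5000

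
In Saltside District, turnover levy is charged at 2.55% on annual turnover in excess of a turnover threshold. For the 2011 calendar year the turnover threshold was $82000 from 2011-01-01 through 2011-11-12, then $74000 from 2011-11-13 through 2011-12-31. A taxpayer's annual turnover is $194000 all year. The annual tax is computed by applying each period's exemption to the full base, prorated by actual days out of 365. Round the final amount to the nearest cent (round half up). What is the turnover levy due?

$2883.39

2011-01-01 to 2011-11-12: 316 days, exemption $82000 → ($194000 − $82000) × 2.55% × 316/365 = $2472.5918
2011-11-13 to 2011-12-31: 49 days, exemption $74000 → ($194000 − $74000) × 2.55% × 49/365 = $410.7945
Total = $2883.3863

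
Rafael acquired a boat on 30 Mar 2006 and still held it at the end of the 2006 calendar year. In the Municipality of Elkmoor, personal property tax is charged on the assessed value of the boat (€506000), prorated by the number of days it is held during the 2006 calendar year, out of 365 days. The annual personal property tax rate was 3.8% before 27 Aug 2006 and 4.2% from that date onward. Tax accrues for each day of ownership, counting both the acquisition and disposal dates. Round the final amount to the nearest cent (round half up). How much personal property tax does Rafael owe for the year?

€15296.45

30 Mar – 26 Aug 2006: 150 days at 3.8% → €506000 × 3.8% × 150/365 = €7901.9178
27 Aug – 31 Dec 2006: 127 days at 4.2% → €506000 × 4.2% × 127/365 = €7394.5315
Total = €15296.4493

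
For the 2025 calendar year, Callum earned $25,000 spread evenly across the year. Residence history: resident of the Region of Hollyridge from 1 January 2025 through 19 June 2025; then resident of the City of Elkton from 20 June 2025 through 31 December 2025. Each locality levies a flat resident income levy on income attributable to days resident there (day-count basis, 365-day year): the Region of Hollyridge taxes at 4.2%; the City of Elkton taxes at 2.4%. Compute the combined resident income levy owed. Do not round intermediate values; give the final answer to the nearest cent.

$809.59

The Region of Hollyridge, 1 January – 19 June 2025: 170 days → $25,000 × 4.2% × 170/365 = $489.0411
The City of Elkton, 20 June – 31 December 2025: 195 days → $25,000 × 2.4% × 195/365 = $320.5479
Total = $809.5890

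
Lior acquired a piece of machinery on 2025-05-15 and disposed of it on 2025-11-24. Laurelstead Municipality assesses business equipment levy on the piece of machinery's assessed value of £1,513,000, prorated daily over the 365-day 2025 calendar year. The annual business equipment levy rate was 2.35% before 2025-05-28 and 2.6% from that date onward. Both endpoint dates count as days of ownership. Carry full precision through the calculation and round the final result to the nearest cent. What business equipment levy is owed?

2025-05-15 to 2025-05-27: 13 days at 2.35% → £1,513,000 × 2.35% × 13/365 = £1,266.3603
2025-05-28 to 2025-11-24: 181 days at 2.6% → £1,513,000 × 2.6% × 181/365 = £19,507.3370
Total = £20,773.6973

£20,773.70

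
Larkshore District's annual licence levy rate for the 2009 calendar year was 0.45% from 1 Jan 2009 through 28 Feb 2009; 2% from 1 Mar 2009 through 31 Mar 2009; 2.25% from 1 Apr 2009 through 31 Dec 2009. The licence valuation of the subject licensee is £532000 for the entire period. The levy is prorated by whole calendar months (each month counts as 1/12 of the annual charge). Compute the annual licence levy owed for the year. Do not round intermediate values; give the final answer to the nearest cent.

£10263.17

1 Jan – 28 Feb 2009: 2 months at 0.45% → £532000 × 0.45% × 2/12 = £399.0000
1 Mar – 31 Mar 2009: 1 month at 2% → £532000 × 2% × 1/12 = £886.6667
1 Apr – 31 Dec 2009: 9 months at 2.25% → £532000 × 2.25% × 9/12 = £8977.5000
Total = £10263.1667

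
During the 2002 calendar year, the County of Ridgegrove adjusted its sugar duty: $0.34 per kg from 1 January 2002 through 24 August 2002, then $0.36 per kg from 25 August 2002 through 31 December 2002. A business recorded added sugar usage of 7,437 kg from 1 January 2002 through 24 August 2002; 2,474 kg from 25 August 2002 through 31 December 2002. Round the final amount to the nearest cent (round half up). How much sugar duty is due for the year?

$3,419.22

1 January – 24 August 2002: 7,437 kg at $0.34/kg → $2,528.58
25 August – 31 December 2002: 2,474 kg at $0.36/kg → $890.64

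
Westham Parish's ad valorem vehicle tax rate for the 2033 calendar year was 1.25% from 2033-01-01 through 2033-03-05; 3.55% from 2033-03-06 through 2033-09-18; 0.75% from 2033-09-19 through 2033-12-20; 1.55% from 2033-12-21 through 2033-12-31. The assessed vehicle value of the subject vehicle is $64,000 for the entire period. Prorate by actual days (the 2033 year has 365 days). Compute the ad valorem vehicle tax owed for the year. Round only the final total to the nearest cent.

$1,518.73

2033-01-01 to 2033-03-05: 64 days at 1.25% → $64,000 × 1.25% × 64/365 = $140.2740
2033-03-06 to 2033-09-18: 197 days at 3.55% → $64,000 × 3.55% × 197/365 = $1,226.2575
2033-09-19 to 2033-12-20: 93 days at 0.75% → $64,000 × 0.75% × 93/365 = $122.3014
2033-12-21 to 2033-12-31: 11 days at 1.55% → $64,000 × 1.55% × 11/365 = $29.8959
Total = $1,518.7288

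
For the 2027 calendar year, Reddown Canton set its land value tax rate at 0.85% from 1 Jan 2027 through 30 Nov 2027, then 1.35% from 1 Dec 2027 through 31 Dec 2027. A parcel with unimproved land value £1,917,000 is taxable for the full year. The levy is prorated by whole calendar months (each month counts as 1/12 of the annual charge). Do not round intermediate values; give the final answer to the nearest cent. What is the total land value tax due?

£17,093.25

1 Jan – 30 Nov 2027: 11 months at 0.85% → £1,917,000 × 0.85% × 11/12 = £14,936.6250
1 Dec – 31 Dec 2027: 1 month at 1.35% → £1,917,000 × 1.35% × 1/12 = £2,156.6250
Total = £17,093.2500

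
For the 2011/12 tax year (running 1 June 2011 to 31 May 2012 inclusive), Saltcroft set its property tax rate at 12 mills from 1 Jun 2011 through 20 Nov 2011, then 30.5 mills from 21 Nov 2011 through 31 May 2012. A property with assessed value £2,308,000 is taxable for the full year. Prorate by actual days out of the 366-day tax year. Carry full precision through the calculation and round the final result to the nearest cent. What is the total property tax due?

£50,211.61

1 Jun – 20 Nov 2011: 173 days at 12 mills → £2,308,000 × 1.2% × 173/366 = £13,091.2787
21 Nov 2011 – 31 May 2012: 193 days at 30.5 mills → £2,308,000 × 3.05% × 193/366 = £37,120.3333
Total = £50,211.6120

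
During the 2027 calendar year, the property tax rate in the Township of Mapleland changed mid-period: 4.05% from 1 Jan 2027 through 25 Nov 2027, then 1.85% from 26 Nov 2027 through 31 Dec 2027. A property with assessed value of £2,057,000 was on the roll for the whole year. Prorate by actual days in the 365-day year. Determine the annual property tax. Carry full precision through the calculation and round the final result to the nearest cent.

£78,845.09

1 Jan – 25 Nov 2027: 329 days at 4.05% → £2,057,000 × 4.05% × 329/365 = £75,091.7712
26 Nov – 31 Dec 2027: 36 days at 1.85% → £2,057,000 × 1.85% × 36/365 = £3,753.3205
Total = £78,845.0918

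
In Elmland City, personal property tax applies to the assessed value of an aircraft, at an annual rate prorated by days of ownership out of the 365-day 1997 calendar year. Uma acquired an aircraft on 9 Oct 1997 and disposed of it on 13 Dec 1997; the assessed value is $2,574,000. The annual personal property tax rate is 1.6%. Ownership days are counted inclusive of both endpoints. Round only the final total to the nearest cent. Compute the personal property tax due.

Days held (9 Oct – 13 Dec 1997): 66 out of 365
Tax = $2,574,000 × 1.6% × 66/365 = $7,446.9699

$7,446.97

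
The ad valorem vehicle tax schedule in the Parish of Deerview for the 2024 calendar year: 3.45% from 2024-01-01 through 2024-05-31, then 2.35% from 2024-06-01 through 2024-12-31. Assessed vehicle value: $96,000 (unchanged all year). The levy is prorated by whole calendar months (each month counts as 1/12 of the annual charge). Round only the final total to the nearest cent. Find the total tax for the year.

2024-01-01 to 2024-05-31: 5 months at 3.45% → $96,000 × 3.45% × 5/12 = $1,380.0000
2024-06-01 to 2024-12-31: 7 months at 2.35% → $96,000 × 2.35% × 7/12 = $1,316.0000
Total = $2,696.0000

$2,696.00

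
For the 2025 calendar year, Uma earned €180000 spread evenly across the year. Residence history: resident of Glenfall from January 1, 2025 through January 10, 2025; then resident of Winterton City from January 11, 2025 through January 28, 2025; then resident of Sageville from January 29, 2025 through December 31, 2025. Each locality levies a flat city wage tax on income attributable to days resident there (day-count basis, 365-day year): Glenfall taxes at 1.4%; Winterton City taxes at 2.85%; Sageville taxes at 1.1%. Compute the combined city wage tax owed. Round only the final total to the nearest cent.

€2150.14

Glenfall, January 1 – January 10, 2025: 10 days → €180000 × 1.4% × 10/365 = €69.0411
Winterton City, January 11 – January 28, 2025: 18 days → €180000 × 2.85% × 18/365 = €252.9863
Sageville, January 29 – December 31, 2025: 337 days → €180000 × 1.1% × 337/365 = €1828.1096
Total = €2150.1370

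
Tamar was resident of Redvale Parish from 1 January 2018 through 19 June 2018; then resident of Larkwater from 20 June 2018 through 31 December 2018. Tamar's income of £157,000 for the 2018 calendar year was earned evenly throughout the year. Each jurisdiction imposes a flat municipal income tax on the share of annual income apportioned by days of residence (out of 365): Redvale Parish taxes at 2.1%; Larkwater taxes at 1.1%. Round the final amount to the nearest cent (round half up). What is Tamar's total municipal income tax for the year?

£2,458.23

Redvale Parish, 1 January – 19 June 2018: 170 days → £157,000 × 2.1% × 170/365 = £1,535.5890
Larkwater, 20 June – 31 December 2018: 195 days → £157,000 × 1.1% × 195/365 = £922.6438
Total = £2,458.2329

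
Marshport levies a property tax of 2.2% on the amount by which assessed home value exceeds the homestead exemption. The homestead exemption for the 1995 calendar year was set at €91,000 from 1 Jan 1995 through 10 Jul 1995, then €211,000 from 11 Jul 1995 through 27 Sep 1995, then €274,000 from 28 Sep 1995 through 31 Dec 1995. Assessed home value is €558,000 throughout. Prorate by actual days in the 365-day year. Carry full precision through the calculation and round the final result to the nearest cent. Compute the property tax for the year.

1 Jan – 10 Jul 1995: 191 days, exemption €91,000 → (€558,000 − €91,000) × 2.2% × 191/365 = €5,376.2575
11 Jul – 27 Sep 1995: 79 days, exemption €211,000 → (€558,000 − €211,000) × 2.2% × 79/365 = €1,652.2904
28 Sep – 31 Dec 1995: 95 days, exemption €274,000 → (€558,000 − €274,000) × 2.2% × 95/365 = €1,626.1918
Total = €8,654.7397

€8,654.74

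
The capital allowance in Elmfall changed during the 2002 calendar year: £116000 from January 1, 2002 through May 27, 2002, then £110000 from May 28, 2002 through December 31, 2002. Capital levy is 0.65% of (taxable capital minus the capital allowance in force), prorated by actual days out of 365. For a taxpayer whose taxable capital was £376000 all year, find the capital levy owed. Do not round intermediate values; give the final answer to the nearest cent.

£1713.29

January 1 – May 27, 2002: 147 days, exemption £116000 → (£376000 − £116000) × 0.65% × 147/365 = £680.6301
May 28 – December 31, 2002: 218 days, exemption £110000 → (£376000 − £110000) × 0.65% × 218/365 = £1032.6630
Total = £1713.2932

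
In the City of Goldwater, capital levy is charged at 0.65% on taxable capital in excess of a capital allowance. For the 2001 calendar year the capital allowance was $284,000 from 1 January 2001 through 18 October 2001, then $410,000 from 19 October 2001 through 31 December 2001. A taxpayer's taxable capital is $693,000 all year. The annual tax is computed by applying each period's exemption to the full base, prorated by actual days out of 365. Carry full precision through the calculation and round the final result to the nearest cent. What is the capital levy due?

1 January – 18 October 2001: 291 days, exemption $284,000 → ($693,000 − $284,000) × 0.65% × 291/365 = $2,119.5164
19 October – 31 December 2001: 74 days, exemption $410,000 → ($693,000 − $410,000) × 0.65% × 74/365 = $372.9397
Total = $2,492.4562

$2,492.46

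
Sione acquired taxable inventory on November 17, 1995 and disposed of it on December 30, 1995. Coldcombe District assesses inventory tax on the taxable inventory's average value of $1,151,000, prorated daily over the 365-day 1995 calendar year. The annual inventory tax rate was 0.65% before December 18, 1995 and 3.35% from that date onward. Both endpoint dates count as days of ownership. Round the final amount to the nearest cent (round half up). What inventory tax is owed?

$2,008.73

November 17 – December 17, 1995: 31 days at 0.65% → $1,151,000 × 0.65% × 31/365 = $635.4151
December 18 – December 30, 1995: 13 days at 3.35% → $1,151,000 × 3.35% × 13/365 = $1,373.3164
Total = $2,008.7315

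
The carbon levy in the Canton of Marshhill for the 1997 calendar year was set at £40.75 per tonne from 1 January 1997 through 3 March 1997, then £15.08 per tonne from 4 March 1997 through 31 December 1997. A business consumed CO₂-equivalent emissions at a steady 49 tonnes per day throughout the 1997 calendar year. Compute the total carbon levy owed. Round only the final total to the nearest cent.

1 January – 3 March 1997: 62 days × 49 tonnes/day = 3,038 tonnes at £40.75/tonne → £123798.50
4 March – 31 December 1997: 303 days × 49 tonnes/day = 14,847 tonnes at £15.08/tonne → £223892.76

£347691.26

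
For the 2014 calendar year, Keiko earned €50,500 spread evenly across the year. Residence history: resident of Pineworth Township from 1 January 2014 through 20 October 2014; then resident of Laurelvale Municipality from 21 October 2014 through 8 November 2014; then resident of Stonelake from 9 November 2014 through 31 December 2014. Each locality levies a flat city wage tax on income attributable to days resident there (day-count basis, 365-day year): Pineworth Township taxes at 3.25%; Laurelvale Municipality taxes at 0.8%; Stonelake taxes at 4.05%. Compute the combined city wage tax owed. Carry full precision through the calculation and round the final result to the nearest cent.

€1,635.51

Pineworth Township, 1 January – 20 October 2014: 293 days → €50,500 × 3.25% × 293/365 = €1,317.4966
Laurelvale Municipality, 21 October – 8 November 2014: 19 days → €50,500 × 0.8% × 19/365 = €21.0301
Stonelake, 9 November – 31 December 2014: 53 days → €50,500 × 4.05% × 53/365 = €296.9815
Total = €1,635.5082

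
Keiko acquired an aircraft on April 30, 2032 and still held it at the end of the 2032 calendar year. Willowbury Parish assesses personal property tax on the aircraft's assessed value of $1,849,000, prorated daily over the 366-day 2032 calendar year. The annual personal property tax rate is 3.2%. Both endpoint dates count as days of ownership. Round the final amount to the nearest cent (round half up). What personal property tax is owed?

Days held (April 30 – December 31, 2032): 246 out of 366
Tax = $1,849,000 × 3.2% × 246/366 = $39,768.6557

$39,768.66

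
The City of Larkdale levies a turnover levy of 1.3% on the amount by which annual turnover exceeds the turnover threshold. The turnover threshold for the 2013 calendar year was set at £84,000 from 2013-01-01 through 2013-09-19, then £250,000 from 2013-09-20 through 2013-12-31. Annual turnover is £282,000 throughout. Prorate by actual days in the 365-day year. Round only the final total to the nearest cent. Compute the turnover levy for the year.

£1,965.03

2013-01-01 to 2013-09-19: 262 days, exemption £84,000 → (£282,000 − £84,000) × 1.3% × 262/365 = £1,847.6384
2013-09-20 to 2013-12-31: 103 days, exemption £250,000 → (£282,000 − £250,000) × 1.3% × 103/365 = £117.3918
Total = £1,965.0301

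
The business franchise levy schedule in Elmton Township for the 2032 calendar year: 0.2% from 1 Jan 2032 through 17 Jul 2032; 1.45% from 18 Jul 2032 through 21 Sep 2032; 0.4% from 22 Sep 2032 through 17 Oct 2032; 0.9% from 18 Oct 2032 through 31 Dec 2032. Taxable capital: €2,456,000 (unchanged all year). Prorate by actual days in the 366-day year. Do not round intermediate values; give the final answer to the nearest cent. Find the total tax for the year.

1 Jan – 17 Jul 2032: 199 days at 0.2% → €2,456,000 × 0.2% × 199/366 = €2,670.7322
18 Jul – 21 Sep 2032: 66 days at 1.45% → €2,456,000 × 1.45% × 66/366 = €6,421.8361
22 Sep – 17 Oct 2032: 26 days at 0.4% → €2,456,000 × 0.4% × 26/366 = €697.8798
18 Oct – 31 Dec 2032: 75 days at 0.9% → €2,456,000 × 0.9% × 75/366 = €4,529.5082
Total = €14,319.9563

€14,319.96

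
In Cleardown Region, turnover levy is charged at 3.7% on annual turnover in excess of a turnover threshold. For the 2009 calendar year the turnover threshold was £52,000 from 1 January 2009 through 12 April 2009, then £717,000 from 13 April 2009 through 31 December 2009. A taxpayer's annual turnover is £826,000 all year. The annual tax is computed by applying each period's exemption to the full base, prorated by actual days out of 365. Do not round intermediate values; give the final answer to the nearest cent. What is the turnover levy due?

1 January – 12 April 2009: 102 days, exemption £52,000 → (£826,000 − £52,000) × 3.7% × 102/365 = £8,002.9479
13 April – 31 December 2009: 263 days, exemption £717,000 → (£826,000 − £717,000) × 3.7% × 263/365 = £2,905.9699
Total = £10,908.9178

£10,908.92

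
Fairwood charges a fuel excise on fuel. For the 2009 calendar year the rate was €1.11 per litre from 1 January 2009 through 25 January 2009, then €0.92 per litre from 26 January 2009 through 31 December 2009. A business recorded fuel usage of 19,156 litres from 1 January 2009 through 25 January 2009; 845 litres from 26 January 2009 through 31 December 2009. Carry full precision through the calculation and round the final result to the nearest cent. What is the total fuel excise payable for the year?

1 January – 25 January 2009: 19,156 litres at €1.11/litre → €21,263.16
26 January – 31 December 2009: 845 litres at €0.92/litre → €777.40

€22,040.56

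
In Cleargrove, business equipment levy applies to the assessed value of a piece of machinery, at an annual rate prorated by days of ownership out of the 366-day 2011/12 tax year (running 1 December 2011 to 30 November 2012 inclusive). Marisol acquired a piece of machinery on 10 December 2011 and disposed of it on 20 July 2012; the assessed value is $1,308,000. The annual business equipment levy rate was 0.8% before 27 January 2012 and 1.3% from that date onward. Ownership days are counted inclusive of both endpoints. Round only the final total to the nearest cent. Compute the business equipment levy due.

$9,549.11

10 December 2011 – 26 January 2012: 48 days at 0.8% → $1,308,000 × 0.8% × 48/366 = $1,372.3279
27 January – 20 July 2012: 176 days at 1.3% → $1,308,000 × 1.3% × 176/366 = $8,176.7869
Total = $9,549.1148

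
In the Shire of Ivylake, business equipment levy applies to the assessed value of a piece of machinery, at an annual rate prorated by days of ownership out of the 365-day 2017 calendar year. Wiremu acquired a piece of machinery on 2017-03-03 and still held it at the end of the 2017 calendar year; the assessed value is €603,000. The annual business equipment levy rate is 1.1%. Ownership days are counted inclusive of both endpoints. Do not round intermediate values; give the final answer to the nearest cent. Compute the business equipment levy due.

€5,524.47

Days held (2017-03-03 to 2017-12-31): 304 out of 365
Tax = €603,000 × 1.1% × 304/365 = €5,524.4712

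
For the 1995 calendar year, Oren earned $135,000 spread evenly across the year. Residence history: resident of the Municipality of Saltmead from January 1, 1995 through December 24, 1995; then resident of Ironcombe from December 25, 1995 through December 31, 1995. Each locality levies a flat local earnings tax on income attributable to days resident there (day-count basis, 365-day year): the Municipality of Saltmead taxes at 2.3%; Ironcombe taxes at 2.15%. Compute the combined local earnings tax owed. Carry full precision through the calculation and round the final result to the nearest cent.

The Municipality of Saltmead, January 1 – December 24, 1995: 358 days → $135,000 × 2.3% × 358/365 = $3,045.4521
Ironcombe, December 25 – December 31, 1995: 7 days → $135,000 × 2.15% × 7/365 = $55.6644
Total = $3,101.1164

$3,101.12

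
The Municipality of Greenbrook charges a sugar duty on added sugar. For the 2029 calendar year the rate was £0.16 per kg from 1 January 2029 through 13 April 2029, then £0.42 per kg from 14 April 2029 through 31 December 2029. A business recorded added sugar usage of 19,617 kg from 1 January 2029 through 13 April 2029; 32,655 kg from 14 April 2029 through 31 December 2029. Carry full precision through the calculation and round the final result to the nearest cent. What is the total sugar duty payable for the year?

1 January – 13 April 2029: 19,617 kg at £0.16/kg → £3,138.72
14 April – 31 December 2029: 32,655 kg at £0.42/kg → £13,715.10

£16,853.82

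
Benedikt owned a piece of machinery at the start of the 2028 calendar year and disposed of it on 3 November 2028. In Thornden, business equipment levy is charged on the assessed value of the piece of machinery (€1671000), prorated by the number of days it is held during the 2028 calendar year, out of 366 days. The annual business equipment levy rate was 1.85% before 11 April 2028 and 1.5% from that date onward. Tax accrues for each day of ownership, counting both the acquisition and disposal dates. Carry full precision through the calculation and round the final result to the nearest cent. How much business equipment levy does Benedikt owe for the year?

1 January – 10 April 2028: 101 days at 1.85% → €1671000 × 1.85% × 101/366 = €8530.7746
11 April – 3 November 2028: 207 days at 1.5% → €1671000 × 1.5% × 207/366 = €14176.1066
Total = €22706.8811

€22706.88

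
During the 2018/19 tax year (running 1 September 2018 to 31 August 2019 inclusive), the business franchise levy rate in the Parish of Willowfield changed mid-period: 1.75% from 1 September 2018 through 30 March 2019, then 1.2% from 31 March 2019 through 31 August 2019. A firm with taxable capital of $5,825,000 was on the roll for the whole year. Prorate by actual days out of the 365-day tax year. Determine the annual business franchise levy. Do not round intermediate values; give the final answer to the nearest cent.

$88,420.31

1 September 2018 – 30 March 2019: 211 days at 1.75% → $5,825,000 × 1.75% × 211/365 = $58,928.2534
31 March – 31 August 2019: 154 days at 1.2% → $5,825,000 × 1.2% × 154/365 = $29,492.0548
Total = $88,420.3082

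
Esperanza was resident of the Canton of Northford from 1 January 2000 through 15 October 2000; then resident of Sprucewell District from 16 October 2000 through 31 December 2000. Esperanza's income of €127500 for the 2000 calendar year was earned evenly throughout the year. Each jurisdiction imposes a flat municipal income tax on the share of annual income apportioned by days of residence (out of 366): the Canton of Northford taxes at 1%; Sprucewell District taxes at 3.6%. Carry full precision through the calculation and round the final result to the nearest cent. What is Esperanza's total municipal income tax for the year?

€1972.42

The Canton of Northford, 1 January – 15 October 2000: 289 days → €127500 × 1% × 289/366 = €1006.7623
Sprucewell District, 16 October – 31 December 2000: 77 days → €127500 × 3.6% × 77/366 = €965.6557
Total = €1972.4180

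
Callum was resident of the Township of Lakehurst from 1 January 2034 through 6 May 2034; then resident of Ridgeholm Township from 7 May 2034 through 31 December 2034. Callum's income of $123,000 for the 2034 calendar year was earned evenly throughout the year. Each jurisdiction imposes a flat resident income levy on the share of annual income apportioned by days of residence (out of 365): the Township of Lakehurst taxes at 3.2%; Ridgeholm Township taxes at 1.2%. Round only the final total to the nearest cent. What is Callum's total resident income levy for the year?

$2,325.21

The Township of Lakehurst, 1 January – 6 May 2034: 126 days → $123,000 × 3.2% × 126/365 = $1,358.7288
Ridgeholm Township, 7 May – 31 December 2034: 239 days → $123,000 × 1.2% × 239/365 = $966.4767
Total = $2,325.2055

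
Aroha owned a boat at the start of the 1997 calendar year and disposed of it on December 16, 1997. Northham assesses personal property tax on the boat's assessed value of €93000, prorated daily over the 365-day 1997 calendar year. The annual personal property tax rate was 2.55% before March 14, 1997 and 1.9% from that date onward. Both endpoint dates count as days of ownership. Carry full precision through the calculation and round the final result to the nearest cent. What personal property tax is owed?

€1813.63

January 1 – March 13, 1997: 72 days at 2.55% → €93000 × 2.55% × 72/365 = €467.8027
March 14 – December 16, 1997: 278 days at 1.9% → €93000 × 1.9% × 278/365 = €1345.8247
Total = €1813.6274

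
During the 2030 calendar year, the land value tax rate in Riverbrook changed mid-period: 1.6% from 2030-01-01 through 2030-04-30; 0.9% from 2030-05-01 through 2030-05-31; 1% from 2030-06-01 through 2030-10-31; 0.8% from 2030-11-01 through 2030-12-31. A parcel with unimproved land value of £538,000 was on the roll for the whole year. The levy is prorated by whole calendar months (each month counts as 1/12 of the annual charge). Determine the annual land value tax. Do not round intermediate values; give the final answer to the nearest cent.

2030-01-01 to 2030-04-30: 4 months at 1.6% → £538,000 × 1.6% × 4/12 = £2,869.3333
2030-05-01 to 2030-05-31: 1 month at 0.9% → £538,000 × 0.9% × 1/12 = £403.5000
2030-06-01 to 2030-10-31: 5 months at 1% → £538,000 × 1% × 5/12 = £2,241.6667
2030-11-01 to 2030-12-31: 2 months at 0.8% → £538,000 × 0.8% × 2/12 = £717.3333
Total = £6,231.8333

£6,231.83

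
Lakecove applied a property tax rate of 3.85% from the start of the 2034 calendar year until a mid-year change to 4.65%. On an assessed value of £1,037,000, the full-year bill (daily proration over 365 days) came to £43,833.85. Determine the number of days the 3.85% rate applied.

193 days

Let d = days at the first rate; then 365 − d days at the second rate.
£1,037,000 × [3.85%·d + 4.65%·(365−d)] / 365 = £43,833.85
Solving gives d = 193, so the new rate took effect on 13 Jul 2034.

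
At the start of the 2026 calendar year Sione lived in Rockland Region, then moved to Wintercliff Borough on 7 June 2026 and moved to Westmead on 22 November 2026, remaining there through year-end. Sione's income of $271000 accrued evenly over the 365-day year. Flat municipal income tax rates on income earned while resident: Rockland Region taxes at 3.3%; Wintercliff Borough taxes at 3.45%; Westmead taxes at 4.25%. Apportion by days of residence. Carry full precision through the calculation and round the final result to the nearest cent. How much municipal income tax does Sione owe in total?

$9412.24

Rockland Region, 1 January – 6 June 2026: 157 days → $271000 × 3.3% × 157/365 = $3846.7151
Wintercliff Borough, 7 June – 21 November 2026: 168 days → $271000 × 3.45% × 168/365 = $4303.3315
Westmead, 22 November – 31 December 2026: 40 days → $271000 × 4.25% × 40/365 = $1262.1918
Total = $9412.2384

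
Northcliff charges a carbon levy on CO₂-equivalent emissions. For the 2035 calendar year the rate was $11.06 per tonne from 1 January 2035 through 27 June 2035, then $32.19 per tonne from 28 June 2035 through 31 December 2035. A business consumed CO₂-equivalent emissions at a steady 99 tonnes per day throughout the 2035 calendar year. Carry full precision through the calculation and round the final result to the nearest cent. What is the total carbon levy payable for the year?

1 January – 27 June 2035: 178 days × 99 tonnes/day = 17,622 tonnes at $11.06/tonne → $194,899.32
28 June – 31 December 2035: 187 days × 99 tonnes/day = 18,513 tonnes at $32.19/tonne → $595,933.47

$790,832.79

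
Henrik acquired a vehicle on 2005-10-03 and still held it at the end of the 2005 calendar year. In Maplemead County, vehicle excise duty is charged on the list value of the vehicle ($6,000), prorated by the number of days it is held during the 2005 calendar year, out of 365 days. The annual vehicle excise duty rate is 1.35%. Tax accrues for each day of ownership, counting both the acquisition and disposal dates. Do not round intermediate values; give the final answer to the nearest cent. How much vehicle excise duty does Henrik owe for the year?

$19.97

Days held (2005-10-03 to 2005-12-31): 90 out of 365
Tax = $6,000 × 1.35% × 90/365 = $19.9726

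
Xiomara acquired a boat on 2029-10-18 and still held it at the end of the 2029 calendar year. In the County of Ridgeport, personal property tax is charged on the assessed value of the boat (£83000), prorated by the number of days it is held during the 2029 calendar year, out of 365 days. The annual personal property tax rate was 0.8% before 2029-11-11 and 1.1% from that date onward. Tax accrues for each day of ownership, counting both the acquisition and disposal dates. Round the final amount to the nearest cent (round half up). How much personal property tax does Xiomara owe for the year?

2029-10-18 to 2029-11-10: 24 days at 0.8% → £83000 × 0.8% × 24/365 = £43.6603
2029-11-11 to 2029-12-31: 51 days at 1.1% → £83000 × 1.1% × 51/365 = £127.5699
Total = £171.2301

£171.23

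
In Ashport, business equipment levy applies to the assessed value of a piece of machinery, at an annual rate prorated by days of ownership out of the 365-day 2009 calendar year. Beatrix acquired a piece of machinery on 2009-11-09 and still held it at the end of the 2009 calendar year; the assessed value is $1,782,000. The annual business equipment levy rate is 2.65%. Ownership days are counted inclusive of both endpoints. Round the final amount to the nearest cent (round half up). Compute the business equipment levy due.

Days held (2009-11-09 to 2009-12-31): 53 out of 365
Tax = $1,782,000 × 2.65% × 53/365 = $6,857.0384

$6,857.04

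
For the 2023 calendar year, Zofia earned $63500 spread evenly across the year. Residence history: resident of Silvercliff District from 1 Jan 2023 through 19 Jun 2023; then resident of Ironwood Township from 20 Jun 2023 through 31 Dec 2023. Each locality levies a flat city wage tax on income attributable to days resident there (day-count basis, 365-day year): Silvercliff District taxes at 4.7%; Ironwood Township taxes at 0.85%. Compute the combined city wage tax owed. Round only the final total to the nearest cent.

Silvercliff District, 1 Jan – 19 Jun 2023: 170 days → $63500 × 4.7% × 170/365 = $1390.0411
Ironwood Township, 20 Jun – 31 Dec 2023: 195 days → $63500 × 0.85% × 195/365 = $288.3596
Total = $1678.4007

$1678.40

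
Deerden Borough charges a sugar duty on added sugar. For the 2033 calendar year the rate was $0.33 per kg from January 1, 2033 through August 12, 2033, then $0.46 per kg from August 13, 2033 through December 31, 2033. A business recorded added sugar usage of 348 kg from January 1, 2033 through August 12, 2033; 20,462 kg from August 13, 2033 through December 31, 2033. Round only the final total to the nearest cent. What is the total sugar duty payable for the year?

January 1 – August 12, 2033: 348 kg at $0.33/kg → $114.84
August 13 – December 31, 2033: 20,462 kg at $0.46/kg → $9412.52

$9527.36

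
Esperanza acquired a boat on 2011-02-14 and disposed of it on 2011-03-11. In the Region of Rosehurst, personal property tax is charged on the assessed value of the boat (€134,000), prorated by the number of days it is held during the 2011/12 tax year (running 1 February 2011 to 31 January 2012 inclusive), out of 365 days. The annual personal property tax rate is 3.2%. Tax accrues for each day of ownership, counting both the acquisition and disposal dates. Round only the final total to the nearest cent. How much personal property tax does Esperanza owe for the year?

€305.45

Days held (2011-02-14 to 2011-03-11): 26 out of 365
Tax = €134,000 × 3.2% × 26/365 = €305.4466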